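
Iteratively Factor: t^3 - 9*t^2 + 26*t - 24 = (t - 4)*(t^2 - 5*t + 6) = (t - 4)*(t - 2)*(t - 3)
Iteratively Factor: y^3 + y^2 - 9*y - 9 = (y + 3)*(y^2 - 2*y - 3) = (y - 3)*(y + 3)*(y + 1)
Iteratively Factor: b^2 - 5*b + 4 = (b - 4)*(b - 1)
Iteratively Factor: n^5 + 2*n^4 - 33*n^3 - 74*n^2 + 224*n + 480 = (n + 2)*(n^4 - 33*n^2 - 8*n + 240) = (n + 2)*(n + 4)*(n^3 - 4*n^2 - 17*n + 60) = (n + 2)*(n + 4)^2*(n^2 - 8*n + 15) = (n - 5)*(n + 2)*(n + 4)^2*(n - 3)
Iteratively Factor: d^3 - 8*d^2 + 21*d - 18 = (d - 3)*(d^2 - 5*d + 6) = (d - 3)^2*(d - 2)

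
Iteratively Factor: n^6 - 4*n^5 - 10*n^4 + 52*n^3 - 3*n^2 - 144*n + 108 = (n - 1)*(n^5 - 3*n^4 - 13*n^3 + 39*n^2 + 36*n - 108) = (n - 3)*(n - 1)*(n^4 - 13*n^2 + 36) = (n - 3)*(n - 1)*(n + 2)*(n^3 - 2*n^2 - 9*n + 18) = (n - 3)*(n - 2)*(n - 1)*(n + 2)*(n^2 - 9) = (n - 3)*(n - 2)*(n - 1)*(n + 2)*(n + 3)*(n - 3)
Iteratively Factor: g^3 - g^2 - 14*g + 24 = (g - 3)*(g^2 + 2*g - 8) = (g - 3)*(g - 2)*(g + 4)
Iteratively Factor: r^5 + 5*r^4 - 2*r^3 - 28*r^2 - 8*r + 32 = (r - 2)*(r^4 + 7*r^3 + 12*r^2 - 4*r - 16) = (r - 2)*(r + 2)*(r^3 + 5*r^2 + 2*r - 8) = (r - 2)*(r + 2)*(r + 4)*(r^2 + r - 2) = (r - 2)*(r - 1)*(r + 2)*(r + 4)*(r + 2)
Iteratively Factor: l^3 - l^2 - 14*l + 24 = (l - 3)*(l^2 + 2*l - 8) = (l - 3)*(l + 4)*(l - 2)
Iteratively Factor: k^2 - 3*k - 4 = (k - 4)*(k + 1)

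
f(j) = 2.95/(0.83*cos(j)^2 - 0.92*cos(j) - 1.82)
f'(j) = 2.95*(1.66*sin(j)*cos(j) - 0.92*sin(j))/(0.83*cos(j)^2 - 0.92*cos(j) - 1.82)^2 = (4.897*cos(j) - 2.714)*sin(j)/(-0.83*cos(j)^2 + 0.92*cos(j) + 1.82)^2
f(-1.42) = -1.52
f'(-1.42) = 0.52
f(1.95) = -2.16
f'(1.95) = -2.25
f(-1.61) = -1.65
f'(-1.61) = 0.91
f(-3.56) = -10.30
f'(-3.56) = -35.61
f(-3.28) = -31.19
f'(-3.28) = -116.62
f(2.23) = -3.12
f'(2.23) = -5.06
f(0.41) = -1.50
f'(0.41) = 0.18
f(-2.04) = -2.39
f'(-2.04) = 2.89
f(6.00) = -1.52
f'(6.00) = -0.15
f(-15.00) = -4.59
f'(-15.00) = 10.15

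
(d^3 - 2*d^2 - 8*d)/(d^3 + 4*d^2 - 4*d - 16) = d*(d - 4)/(d^2 + 2*d - 8)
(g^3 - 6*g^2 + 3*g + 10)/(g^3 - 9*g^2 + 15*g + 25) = (g - 2)/(g - 5)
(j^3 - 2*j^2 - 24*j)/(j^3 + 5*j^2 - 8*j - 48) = j*(j - 6)/(j^2 + j - 12)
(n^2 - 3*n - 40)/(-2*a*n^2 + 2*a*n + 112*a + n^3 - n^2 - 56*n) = (-n - 5)/(2*a*n + 14*a - n^2 - 7*n)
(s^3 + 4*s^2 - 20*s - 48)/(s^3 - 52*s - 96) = (s - 4)/(s - 8)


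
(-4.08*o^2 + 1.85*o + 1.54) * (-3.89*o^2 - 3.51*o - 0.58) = 15.8712*o^4 + 7.1243*o^3 - 10.1177*o^2 - 6.4784*o - 0.8932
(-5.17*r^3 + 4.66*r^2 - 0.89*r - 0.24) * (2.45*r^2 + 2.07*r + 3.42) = -12.6665*r^5 + 0.715100000000003*r^4 - 10.2157*r^3 + 13.5069*r^2 - 3.5406*r - 0.8208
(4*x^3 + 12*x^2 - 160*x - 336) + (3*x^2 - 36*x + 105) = 4*x^3 + 15*x^2 - 196*x - 231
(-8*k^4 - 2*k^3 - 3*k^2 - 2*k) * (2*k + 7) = -16*k^5 - 60*k^4 - 20*k^3 - 25*k^2 - 14*k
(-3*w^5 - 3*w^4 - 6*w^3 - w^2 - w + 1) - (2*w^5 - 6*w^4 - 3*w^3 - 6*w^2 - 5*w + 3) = -5*w^5 + 3*w^4 - 3*w^3 + 5*w^2 + 4*w - 2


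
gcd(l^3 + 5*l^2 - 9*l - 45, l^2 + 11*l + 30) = l + 5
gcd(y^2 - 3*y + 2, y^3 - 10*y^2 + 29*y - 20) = y - 1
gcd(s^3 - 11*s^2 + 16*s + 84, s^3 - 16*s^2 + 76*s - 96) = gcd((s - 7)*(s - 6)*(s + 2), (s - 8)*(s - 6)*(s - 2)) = s - 6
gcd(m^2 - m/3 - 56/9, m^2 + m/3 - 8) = m - 8/3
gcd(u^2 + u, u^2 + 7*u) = u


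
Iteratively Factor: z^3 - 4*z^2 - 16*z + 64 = (z - 4)*(z^2 - 16) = (z - 4)^2*(z + 4)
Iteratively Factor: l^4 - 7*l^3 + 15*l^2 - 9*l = (l - 3)*(l^3 - 4*l^2 + 3*l) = (l - 3)^2*(l^2 - l) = l*(l - 3)^2*(l - 1)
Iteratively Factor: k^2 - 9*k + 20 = (k - 5)*(k - 4)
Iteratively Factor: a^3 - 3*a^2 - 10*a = (a - 5)*(a^2 + 2*a) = a*(a - 5)*(a + 2)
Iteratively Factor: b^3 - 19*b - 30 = (b - 5)*(b^2 + 5*b + 6) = (b - 5)*(b + 3)*(b + 2)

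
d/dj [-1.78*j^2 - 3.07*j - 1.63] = -3.56*j - 3.07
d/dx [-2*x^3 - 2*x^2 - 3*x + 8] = -6*x^2 - 4*x - 3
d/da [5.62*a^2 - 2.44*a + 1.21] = 11.24*a - 2.44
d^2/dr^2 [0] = 0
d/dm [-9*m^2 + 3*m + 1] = 3 - 18*m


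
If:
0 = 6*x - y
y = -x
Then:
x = 0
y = 0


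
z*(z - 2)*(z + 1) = z^3 - z^2 - 2*z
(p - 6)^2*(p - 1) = p^3 - 13*p^2 + 48*p - 36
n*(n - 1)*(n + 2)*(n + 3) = n^4 + 4*n^3 + n^2 - 6*n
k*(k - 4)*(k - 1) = k^3 - 5*k^2 + 4*k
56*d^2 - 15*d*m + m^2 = (-8*d + m)*(-7*d + m)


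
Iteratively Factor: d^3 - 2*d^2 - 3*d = (d + 1)*(d^2 - 3*d) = (d - 3)*(d + 1)*(d)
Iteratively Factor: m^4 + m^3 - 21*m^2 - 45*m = (m + 3)*(m^3 - 2*m^2 - 15*m) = m*(m + 3)*(m^2 - 2*m - 15) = m*(m - 5)*(m + 3)*(m + 3)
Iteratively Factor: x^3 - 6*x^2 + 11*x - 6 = (x - 2)*(x^2 - 4*x + 3) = (x - 3)*(x - 2)*(x - 1)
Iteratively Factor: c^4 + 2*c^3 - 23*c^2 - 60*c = (c + 4)*(c^3 - 2*c^2 - 15*c) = c*(c + 4)*(c^2 - 2*c - 15) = c*(c + 3)*(c + 4)*(c - 5)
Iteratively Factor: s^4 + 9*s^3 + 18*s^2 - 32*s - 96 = (s + 4)*(s^3 + 5*s^2 - 2*s - 24) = (s - 2)*(s + 4)*(s^2 + 7*s + 12) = (s - 2)*(s + 3)*(s + 4)*(s + 4)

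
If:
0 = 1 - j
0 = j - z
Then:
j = 1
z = 1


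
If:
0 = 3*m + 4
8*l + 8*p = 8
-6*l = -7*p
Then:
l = 7/13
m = -4/3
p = 6/13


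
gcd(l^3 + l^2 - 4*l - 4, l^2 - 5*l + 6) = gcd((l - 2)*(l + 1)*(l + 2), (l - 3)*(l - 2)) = l - 2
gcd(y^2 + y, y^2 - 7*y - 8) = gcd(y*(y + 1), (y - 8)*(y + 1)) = y + 1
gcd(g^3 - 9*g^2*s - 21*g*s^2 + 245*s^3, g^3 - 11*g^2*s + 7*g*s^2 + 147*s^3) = g^2 - 14*g*s + 49*s^2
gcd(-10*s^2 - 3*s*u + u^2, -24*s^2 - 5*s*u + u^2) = 1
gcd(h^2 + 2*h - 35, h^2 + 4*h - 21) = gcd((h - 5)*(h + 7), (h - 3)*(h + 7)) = h + 7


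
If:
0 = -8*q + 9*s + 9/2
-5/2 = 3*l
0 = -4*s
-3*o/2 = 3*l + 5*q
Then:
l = -5/6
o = -5/24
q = 9/16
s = 0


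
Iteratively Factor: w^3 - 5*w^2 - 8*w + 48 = (w - 4)*(w^2 - w - 12) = (w - 4)^2*(w + 3)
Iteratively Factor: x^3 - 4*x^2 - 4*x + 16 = (x - 2)*(x^2 - 2*x - 8) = (x - 4)*(x - 2)*(x + 2)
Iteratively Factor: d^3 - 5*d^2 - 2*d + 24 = (d + 2)*(d^2 - 7*d + 12) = (d - 3)*(d + 2)*(d - 4)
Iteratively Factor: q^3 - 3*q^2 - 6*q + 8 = (q - 1)*(q^2 - 2*q - 8) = (q - 4)*(q - 1)*(q + 2)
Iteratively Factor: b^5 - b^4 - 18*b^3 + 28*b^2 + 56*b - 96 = (b - 2)*(b^4 + b^3 - 16*b^2 - 4*b + 48) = (b - 3)*(b - 2)*(b^3 + 4*b^2 - 4*b - 16) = (b - 3)*(b - 2)^2*(b^2 + 6*b + 8) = (b - 3)*(b - 2)^2*(b + 4)*(b + 2)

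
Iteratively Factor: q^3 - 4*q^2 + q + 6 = (q - 3)*(q^2 - q - 2) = (q - 3)*(q + 1)*(q - 2)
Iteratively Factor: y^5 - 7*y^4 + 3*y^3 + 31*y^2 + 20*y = (y - 4)*(y^4 - 3*y^3 - 9*y^2 - 5*y) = (y - 4)*(y + 1)*(y^3 - 4*y^2 - 5*y) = (y - 4)*(y + 1)^2*(y^2 - 5*y) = (y - 5)*(y - 4)*(y + 1)^2*(y)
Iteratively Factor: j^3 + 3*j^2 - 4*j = (j)*(j^2 + 3*j - 4) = j*(j + 4)*(j - 1)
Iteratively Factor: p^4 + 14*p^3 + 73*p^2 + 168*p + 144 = (p + 4)*(p^3 + 10*p^2 + 33*p + 36) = (p + 3)*(p + 4)*(p^2 + 7*p + 12) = (p + 3)*(p + 4)^2*(p + 3)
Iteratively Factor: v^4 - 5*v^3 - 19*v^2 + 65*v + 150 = (v + 3)*(v^3 - 8*v^2 + 5*v + 50) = (v + 2)*(v + 3)*(v^2 - 10*v + 25) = (v - 5)*(v + 2)*(v + 3)*(v - 5)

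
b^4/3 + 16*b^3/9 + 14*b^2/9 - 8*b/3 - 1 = (b/3 + 1)*(b - 1)*(b + 1/3)*(b + 3)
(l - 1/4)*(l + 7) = l^2 + 27*l/4 - 7/4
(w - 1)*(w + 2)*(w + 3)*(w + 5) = w^4 + 9*w^3 + 21*w^2 - w - 30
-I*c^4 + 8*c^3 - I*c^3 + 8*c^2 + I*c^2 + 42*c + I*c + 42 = (c - 2*I)*(c + 3*I)*(c + 7*I)*(-I*c - I)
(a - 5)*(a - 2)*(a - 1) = a^3 - 8*a^2 + 17*a - 10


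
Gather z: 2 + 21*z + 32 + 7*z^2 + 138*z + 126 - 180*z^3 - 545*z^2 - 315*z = -180*z^3 - 538*z^2 - 156*z + 160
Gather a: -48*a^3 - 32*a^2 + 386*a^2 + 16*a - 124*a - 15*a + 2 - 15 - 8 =-48*a^3 + 354*a^2 - 123*a - 21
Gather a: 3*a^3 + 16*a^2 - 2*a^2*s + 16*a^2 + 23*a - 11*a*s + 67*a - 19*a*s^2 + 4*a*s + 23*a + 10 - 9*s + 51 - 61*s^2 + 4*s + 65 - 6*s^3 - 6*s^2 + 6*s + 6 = 3*a^3 + a^2*(32 - 2*s) + a*(-19*s^2 - 7*s + 113) - 6*s^3 - 67*s^2 + s + 132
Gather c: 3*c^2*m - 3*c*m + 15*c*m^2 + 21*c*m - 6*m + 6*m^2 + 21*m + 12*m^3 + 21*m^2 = 3*c^2*m + c*(15*m^2 + 18*m) + 12*m^3 + 27*m^2 + 15*m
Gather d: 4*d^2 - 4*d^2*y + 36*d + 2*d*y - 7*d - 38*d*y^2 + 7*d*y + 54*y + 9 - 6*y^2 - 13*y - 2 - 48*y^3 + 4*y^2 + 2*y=d^2*(4 - 4*y) + d*(-38*y^2 + 9*y + 29) - 48*y^3 - 2*y^2 + 43*y + 7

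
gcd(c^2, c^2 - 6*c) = c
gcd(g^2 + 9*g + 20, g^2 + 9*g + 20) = g^2 + 9*g + 20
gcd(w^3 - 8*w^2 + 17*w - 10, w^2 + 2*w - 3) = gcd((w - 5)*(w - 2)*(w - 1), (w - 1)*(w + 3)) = w - 1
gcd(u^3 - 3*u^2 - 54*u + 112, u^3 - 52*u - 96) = u - 8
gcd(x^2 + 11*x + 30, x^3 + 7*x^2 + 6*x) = x + 6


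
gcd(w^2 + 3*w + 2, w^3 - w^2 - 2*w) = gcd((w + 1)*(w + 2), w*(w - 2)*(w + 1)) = w + 1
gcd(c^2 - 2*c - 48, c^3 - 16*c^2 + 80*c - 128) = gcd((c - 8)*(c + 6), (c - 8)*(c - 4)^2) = c - 8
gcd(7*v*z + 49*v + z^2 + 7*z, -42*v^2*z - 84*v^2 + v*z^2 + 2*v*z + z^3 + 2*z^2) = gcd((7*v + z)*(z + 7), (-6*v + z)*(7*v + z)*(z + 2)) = 7*v + z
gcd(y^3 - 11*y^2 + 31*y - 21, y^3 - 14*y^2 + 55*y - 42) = y^2 - 8*y + 7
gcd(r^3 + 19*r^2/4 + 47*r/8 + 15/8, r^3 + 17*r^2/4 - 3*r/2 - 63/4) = r + 3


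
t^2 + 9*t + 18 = (t + 3)*(t + 6)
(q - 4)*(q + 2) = q^2 - 2*q - 8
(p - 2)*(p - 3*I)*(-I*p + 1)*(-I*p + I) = -p^4 + 3*p^3 + 2*I*p^3 - 5*p^2 - 6*I*p^2 + 9*p + 4*I*p - 6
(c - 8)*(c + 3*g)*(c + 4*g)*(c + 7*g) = c^4 + 14*c^3*g - 8*c^3 + 61*c^2*g^2 - 112*c^2*g + 84*c*g^3 - 488*c*g^2 - 672*g^3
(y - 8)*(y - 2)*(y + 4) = y^3 - 6*y^2 - 24*y + 64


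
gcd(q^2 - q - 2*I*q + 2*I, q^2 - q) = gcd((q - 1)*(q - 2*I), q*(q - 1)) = q - 1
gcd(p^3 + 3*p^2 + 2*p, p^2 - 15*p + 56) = 1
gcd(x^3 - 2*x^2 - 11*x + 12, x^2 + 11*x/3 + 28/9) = 1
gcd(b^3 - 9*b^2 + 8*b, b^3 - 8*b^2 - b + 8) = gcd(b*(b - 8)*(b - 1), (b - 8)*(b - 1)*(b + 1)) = b^2 - 9*b + 8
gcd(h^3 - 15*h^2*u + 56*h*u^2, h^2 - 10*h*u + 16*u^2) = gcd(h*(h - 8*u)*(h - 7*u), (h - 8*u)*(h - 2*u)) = -h + 8*u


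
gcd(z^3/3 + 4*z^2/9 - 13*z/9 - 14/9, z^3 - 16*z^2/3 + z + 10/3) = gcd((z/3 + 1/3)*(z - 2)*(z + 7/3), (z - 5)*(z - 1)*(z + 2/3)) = 1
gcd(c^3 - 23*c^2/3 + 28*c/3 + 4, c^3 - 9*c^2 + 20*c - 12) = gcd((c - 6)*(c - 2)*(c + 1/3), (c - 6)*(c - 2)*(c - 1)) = c^2 - 8*c + 12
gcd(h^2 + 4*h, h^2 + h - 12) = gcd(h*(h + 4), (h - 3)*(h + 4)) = h + 4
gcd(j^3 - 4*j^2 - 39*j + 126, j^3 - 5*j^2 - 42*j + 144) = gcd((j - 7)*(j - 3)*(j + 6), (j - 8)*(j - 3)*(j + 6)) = j^2 + 3*j - 18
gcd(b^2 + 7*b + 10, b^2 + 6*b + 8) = b + 2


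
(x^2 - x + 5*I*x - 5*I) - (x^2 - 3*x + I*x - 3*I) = 2*x + 4*I*x - 2*I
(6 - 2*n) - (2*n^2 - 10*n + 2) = -2*n^2 + 8*n + 4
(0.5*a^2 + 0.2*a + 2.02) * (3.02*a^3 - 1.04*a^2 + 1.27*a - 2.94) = 1.51*a^5 + 0.0840000000000001*a^4 + 6.5274*a^3 - 3.3168*a^2 + 1.9774*a - 5.9388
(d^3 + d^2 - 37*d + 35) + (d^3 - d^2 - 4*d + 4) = 2*d^3 - 41*d + 39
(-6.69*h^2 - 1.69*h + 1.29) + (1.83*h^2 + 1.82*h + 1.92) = -4.86*h^2 + 0.13*h + 3.21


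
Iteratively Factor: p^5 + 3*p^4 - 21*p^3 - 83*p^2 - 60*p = (p + 3)*(p^4 - 21*p^2 - 20*p) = p*(p + 3)*(p^3 - 21*p - 20) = p*(p + 3)*(p + 4)*(p^2 - 4*p - 5) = p*(p - 5)*(p + 3)*(p + 4)*(p + 1)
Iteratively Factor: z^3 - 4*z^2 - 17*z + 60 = (z + 4)*(z^2 - 8*z + 15) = (z - 3)*(z + 4)*(z - 5)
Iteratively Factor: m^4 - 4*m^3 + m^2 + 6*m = (m)*(m^3 - 4*m^2 + m + 6) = m*(m - 3)*(m^2 - m - 2) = m*(m - 3)*(m - 2)*(m + 1)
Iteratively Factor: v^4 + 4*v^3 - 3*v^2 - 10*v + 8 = (v - 1)*(v^3 + 5*v^2 + 2*v - 8) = (v - 1)*(v + 2)*(v^2 + 3*v - 4) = (v - 1)*(v + 2)*(v + 4)*(v - 1)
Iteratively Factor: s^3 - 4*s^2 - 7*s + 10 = (s + 2)*(s^2 - 6*s + 5) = (s - 5)*(s + 2)*(s - 1)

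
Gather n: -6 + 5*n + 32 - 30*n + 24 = 50 - 25*n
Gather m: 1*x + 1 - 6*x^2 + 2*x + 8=-6*x^2 + 3*x + 9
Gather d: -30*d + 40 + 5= 45 - 30*d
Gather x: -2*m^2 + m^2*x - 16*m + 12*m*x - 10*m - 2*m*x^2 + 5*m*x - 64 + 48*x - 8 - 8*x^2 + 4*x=-2*m^2 - 26*m + x^2*(-2*m - 8) + x*(m^2 + 17*m + 52) - 72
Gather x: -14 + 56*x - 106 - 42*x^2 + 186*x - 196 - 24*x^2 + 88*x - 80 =-66*x^2 + 330*x - 396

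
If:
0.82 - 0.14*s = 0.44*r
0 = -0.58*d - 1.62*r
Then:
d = 0.88871473354232*s - 5.20532915360502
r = 1.86363636363636 - 0.318181818181818*s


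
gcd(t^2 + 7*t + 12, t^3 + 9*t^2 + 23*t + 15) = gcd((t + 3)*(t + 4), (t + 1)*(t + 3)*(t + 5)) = t + 3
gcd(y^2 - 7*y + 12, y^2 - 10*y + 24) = y - 4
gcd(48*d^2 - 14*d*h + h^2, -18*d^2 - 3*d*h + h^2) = 6*d - h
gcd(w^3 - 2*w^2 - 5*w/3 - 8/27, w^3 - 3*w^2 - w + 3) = 1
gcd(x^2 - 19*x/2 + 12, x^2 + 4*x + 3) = 1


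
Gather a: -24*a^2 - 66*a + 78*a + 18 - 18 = -24*a^2 + 12*a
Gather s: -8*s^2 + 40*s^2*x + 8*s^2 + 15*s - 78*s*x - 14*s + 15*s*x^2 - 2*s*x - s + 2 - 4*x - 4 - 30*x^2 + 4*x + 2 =40*s^2*x + s*(15*x^2 - 80*x) - 30*x^2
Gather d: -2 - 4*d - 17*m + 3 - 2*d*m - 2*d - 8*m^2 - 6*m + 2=d*(-2*m - 6) - 8*m^2 - 23*m + 3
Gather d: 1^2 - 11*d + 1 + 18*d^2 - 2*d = 18*d^2 - 13*d + 2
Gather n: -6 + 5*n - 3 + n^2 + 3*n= n^2 + 8*n - 9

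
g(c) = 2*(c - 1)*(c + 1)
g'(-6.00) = -24.00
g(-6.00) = 70.00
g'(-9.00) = -36.00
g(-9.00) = 160.00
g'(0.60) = 2.40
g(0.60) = -1.28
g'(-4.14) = -16.56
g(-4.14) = 32.28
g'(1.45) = 5.80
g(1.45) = 2.20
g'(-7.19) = -28.76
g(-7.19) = 101.39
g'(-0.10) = -0.40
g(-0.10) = -1.98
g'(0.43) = 1.72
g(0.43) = -1.63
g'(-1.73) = -6.92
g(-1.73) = 3.99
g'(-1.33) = -5.32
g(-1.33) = 1.54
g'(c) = 4*c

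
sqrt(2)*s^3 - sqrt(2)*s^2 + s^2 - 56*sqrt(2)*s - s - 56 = (s - 8)*(s + 7)*(sqrt(2)*s + 1)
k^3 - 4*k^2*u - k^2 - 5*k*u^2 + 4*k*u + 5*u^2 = (k - 1)*(k - 5*u)*(k + u)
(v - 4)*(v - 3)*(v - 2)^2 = v^4 - 11*v^3 + 44*v^2 - 76*v + 48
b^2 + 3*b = b*(b + 3)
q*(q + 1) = q^2 + q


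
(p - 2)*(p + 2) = p^2 - 4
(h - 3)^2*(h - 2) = h^3 - 8*h^2 + 21*h - 18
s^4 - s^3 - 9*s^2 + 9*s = s*(s - 3)*(s - 1)*(s + 3)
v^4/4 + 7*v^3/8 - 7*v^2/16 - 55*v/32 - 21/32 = (v/4 + 1/4)*(v - 3/2)*(v + 1/2)*(v + 7/2)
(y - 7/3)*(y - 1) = y^2 - 10*y/3 + 7/3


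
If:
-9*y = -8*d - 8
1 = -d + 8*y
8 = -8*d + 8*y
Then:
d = -1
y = 0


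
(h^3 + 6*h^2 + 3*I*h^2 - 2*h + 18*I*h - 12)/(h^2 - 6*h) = (h^3 + 3*h^2*(2 + I) + 2*h*(-1 + 9*I) - 12)/(h*(h - 6))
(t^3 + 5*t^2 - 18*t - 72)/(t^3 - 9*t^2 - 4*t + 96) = (t + 6)/(t - 8)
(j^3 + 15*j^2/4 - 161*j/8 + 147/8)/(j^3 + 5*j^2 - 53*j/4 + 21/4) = (4*j - 7)/(2*(2*j - 1))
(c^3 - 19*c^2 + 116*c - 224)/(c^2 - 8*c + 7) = (c^2 - 12*c + 32)/(c - 1)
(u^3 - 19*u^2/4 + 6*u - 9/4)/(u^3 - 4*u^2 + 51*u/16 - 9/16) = 4*(u - 1)/(4*u - 1)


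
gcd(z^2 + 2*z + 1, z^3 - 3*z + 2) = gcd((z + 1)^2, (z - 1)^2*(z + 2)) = 1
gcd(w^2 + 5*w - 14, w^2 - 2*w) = w - 2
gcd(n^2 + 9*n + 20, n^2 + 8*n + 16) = n + 4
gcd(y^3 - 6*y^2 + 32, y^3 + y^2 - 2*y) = y + 2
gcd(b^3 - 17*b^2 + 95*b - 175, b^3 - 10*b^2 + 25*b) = b^2 - 10*b + 25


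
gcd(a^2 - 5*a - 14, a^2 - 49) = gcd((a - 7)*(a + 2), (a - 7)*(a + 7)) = a - 7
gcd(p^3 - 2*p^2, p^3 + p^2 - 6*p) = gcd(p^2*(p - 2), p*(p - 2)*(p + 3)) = p^2 - 2*p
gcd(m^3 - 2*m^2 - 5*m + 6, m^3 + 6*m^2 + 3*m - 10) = m^2 + m - 2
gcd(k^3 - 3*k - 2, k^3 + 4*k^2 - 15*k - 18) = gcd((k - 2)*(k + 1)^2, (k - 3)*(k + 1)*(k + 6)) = k + 1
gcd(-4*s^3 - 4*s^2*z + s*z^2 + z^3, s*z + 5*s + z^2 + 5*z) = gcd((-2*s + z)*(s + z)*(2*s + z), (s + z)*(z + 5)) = s + z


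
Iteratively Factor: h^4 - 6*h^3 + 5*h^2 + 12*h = (h - 3)*(h^3 - 3*h^2 - 4*h) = (h - 4)*(h - 3)*(h^2 + h) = h*(h - 4)*(h - 3)*(h + 1)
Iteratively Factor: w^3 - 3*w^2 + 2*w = (w - 1)*(w^2 - 2*w) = w*(w - 1)*(w - 2)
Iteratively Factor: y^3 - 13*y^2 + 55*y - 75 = (y - 5)*(y^2 - 8*y + 15) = (y - 5)^2*(y - 3)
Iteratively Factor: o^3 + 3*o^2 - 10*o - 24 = (o - 3)*(o^2 + 6*o + 8) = (o - 3)*(o + 2)*(o + 4)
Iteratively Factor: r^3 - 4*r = (r)*(r^2 - 4) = r*(r + 2)*(r - 2)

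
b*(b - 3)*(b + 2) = b^3 - b^2 - 6*b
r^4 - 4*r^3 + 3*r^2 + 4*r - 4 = (r - 2)^2*(r - 1)*(r + 1)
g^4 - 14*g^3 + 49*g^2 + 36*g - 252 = (g - 7)*(g - 6)*(g - 3)*(g + 2)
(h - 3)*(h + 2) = h^2 - h - 6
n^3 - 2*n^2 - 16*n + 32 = (n - 4)*(n - 2)*(n + 4)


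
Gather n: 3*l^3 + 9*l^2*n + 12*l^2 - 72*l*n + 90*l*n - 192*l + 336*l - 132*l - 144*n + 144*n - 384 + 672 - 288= 3*l^3 + 12*l^2 + 12*l + n*(9*l^2 + 18*l)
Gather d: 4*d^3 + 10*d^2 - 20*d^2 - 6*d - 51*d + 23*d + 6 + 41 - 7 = 4*d^3 - 10*d^2 - 34*d + 40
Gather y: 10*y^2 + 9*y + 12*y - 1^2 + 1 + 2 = 10*y^2 + 21*y + 2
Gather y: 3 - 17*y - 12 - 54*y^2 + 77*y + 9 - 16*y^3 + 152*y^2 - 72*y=-16*y^3 + 98*y^2 - 12*y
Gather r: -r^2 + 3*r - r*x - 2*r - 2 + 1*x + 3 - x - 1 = -r^2 + r*(1 - x)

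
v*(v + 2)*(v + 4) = v^3 + 6*v^2 + 8*v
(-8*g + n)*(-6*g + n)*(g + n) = 48*g^3 + 34*g^2*n - 13*g*n^2 + n^3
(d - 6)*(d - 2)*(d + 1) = d^3 - 7*d^2 + 4*d + 12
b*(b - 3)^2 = b^3 - 6*b^2 + 9*b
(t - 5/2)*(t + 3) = t^2 + t/2 - 15/2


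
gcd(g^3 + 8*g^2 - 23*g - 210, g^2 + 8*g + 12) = g + 6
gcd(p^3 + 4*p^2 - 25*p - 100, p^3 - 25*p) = p^2 - 25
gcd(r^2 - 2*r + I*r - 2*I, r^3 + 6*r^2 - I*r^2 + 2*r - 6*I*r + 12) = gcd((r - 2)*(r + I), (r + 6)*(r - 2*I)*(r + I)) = r + I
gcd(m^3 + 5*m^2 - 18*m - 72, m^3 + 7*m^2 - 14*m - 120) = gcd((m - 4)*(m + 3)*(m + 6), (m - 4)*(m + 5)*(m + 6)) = m^2 + 2*m - 24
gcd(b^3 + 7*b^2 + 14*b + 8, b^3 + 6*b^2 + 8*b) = b^2 + 6*b + 8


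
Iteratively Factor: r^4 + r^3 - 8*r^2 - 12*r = (r + 2)*(r^3 - r^2 - 6*r) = r*(r + 2)*(r^2 - r - 6) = r*(r - 3)*(r + 2)*(r + 2)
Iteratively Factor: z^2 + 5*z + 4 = (z + 1)*(z + 4)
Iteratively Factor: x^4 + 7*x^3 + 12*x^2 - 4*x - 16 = (x + 4)*(x^3 + 3*x^2 - 4) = (x + 2)*(x + 4)*(x^2 + x - 2) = (x + 2)^2*(x + 4)*(x - 1)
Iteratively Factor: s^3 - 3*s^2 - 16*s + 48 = (s - 3)*(s^2 - 16) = (s - 3)*(s + 4)*(s - 4)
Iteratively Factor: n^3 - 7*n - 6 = (n - 3)*(n^2 + 3*n + 2) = (n - 3)*(n + 2)*(n + 1)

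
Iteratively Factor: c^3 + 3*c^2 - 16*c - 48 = (c + 4)*(c^2 - c - 12) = (c - 4)*(c + 4)*(c + 3)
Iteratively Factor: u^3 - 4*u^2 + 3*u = (u)*(u^2 - 4*u + 3) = u*(u - 1)*(u - 3)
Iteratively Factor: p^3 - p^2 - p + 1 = (p - 1)*(p^2 - 1) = (p - 1)*(p + 1)*(p - 1)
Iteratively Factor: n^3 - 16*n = (n)*(n^2 - 16) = n*(n - 4)*(n + 4)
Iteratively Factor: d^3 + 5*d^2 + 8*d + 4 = (d + 1)*(d^2 + 4*d + 4) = (d + 1)*(d + 2)*(d + 2)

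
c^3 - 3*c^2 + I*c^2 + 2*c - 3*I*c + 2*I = (c - 2)*(c - 1)*(c + I)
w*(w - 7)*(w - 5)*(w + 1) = w^4 - 11*w^3 + 23*w^2 + 35*w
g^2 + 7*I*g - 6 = (g + I)*(g + 6*I)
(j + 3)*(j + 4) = j^2 + 7*j + 12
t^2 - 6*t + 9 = (t - 3)^2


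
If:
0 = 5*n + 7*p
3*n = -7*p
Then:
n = 0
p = 0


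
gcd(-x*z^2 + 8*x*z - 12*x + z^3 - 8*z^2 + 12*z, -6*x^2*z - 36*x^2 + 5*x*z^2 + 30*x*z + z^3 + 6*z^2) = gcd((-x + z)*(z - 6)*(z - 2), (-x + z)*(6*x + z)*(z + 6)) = x - z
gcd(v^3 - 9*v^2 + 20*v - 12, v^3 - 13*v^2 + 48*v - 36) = v^2 - 7*v + 6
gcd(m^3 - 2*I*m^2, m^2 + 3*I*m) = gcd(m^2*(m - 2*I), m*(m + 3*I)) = m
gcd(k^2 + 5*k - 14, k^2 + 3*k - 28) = k + 7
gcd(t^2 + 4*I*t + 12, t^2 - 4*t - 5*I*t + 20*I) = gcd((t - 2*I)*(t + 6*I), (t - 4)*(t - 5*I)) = 1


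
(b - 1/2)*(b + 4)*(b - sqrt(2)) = b^3 - sqrt(2)*b^2 + 7*b^2/2 - 7*sqrt(2)*b/2 - 2*b + 2*sqrt(2)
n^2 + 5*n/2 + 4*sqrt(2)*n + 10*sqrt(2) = (n + 5/2)*(n + 4*sqrt(2))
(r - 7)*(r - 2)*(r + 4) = r^3 - 5*r^2 - 22*r + 56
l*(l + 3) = l^2 + 3*l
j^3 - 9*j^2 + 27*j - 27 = (j - 3)^3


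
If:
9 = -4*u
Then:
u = -9/4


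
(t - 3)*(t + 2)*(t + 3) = t^3 + 2*t^2 - 9*t - 18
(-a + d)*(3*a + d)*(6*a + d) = -18*a^3 + 9*a^2*d + 8*a*d^2 + d^3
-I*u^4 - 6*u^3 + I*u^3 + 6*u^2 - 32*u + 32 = (u - 4*I)^2*(u + 2*I)*(-I*u + I)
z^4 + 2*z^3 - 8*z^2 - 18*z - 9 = (z - 3)*(z + 1)^2*(z + 3)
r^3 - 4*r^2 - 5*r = r*(r - 5)*(r + 1)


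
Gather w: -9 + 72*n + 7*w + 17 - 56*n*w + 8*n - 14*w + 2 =80*n + w*(-56*n - 7) + 10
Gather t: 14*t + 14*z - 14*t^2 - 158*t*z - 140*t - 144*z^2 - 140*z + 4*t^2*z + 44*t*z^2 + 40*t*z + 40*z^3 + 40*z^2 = t^2*(4*z - 14) + t*(44*z^2 - 118*z - 126) + 40*z^3 - 104*z^2 - 126*z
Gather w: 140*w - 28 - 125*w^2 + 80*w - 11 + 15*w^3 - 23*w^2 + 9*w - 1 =15*w^3 - 148*w^2 + 229*w - 40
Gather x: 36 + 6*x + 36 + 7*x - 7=13*x + 65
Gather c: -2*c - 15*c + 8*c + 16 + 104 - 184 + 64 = -9*c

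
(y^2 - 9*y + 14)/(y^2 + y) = (y^2 - 9*y + 14)/(y*(y + 1))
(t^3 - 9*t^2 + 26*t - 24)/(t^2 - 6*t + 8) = t - 3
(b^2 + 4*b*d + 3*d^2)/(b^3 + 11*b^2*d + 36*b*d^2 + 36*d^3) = (b + d)/(b^2 + 8*b*d + 12*d^2)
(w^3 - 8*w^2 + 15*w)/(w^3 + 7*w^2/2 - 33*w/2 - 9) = 2*w*(w - 5)/(2*w^2 + 13*w + 6)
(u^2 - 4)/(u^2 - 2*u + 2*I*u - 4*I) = (u + 2)/(u + 2*I)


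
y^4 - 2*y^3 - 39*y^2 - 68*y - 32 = (y - 8)*(y + 1)^2*(y + 4)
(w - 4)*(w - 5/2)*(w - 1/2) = w^3 - 7*w^2 + 53*w/4 - 5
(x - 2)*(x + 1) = x^2 - x - 2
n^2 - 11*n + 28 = (n - 7)*(n - 4)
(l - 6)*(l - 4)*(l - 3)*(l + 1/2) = l^4 - 25*l^3/2 + 95*l^2/2 - 45*l - 36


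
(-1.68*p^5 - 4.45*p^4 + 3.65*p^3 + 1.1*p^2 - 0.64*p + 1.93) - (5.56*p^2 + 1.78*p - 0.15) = -1.68*p^5 - 4.45*p^4 + 3.65*p^3 - 4.46*p^2 - 2.42*p + 2.08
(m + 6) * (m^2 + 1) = m^3 + 6*m^2 + m + 6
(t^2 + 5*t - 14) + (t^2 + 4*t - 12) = 2*t^2 + 9*t - 26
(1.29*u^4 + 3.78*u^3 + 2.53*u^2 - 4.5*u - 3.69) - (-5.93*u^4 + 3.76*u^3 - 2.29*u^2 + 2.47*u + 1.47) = 7.22*u^4 + 0.02*u^3 + 4.82*u^2 - 6.97*u - 5.16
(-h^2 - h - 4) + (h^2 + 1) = -h - 3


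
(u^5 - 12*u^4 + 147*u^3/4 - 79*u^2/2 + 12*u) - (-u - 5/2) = u^5 - 12*u^4 + 147*u^3/4 - 79*u^2/2 + 13*u + 5/2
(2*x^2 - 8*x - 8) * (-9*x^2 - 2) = -18*x^4 + 72*x^3 + 68*x^2 + 16*x + 16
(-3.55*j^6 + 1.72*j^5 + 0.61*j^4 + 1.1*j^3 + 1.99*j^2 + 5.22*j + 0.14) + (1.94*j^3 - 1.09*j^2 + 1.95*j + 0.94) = -3.55*j^6 + 1.72*j^5 + 0.61*j^4 + 3.04*j^3 + 0.9*j^2 + 7.17*j + 1.08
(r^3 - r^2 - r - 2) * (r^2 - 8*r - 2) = r^5 - 9*r^4 + 5*r^3 + 8*r^2 + 18*r + 4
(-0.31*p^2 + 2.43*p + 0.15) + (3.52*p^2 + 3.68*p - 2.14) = 3.21*p^2 + 6.11*p - 1.99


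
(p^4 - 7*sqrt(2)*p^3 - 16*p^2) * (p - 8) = p^5 - 7*sqrt(2)*p^4 - 8*p^4 - 16*p^3 + 56*sqrt(2)*p^3 + 128*p^2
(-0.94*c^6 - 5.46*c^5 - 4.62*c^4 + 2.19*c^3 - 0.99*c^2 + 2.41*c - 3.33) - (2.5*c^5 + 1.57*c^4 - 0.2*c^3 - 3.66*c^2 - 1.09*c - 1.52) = -0.94*c^6 - 7.96*c^5 - 6.19*c^4 + 2.39*c^3 + 2.67*c^2 + 3.5*c - 1.81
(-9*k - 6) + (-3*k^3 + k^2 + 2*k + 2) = -3*k^3 + k^2 - 7*k - 4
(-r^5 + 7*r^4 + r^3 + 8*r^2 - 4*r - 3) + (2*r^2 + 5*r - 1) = -r^5 + 7*r^4 + r^3 + 10*r^2 + r - 4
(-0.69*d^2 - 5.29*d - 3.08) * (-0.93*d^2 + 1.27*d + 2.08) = 0.6417*d^4 + 4.0434*d^3 - 5.2891*d^2 - 14.9148*d - 6.4064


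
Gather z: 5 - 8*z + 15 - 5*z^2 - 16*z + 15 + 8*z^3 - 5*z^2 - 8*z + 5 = 8*z^3 - 10*z^2 - 32*z + 40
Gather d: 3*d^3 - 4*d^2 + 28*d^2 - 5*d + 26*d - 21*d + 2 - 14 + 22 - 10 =3*d^3 + 24*d^2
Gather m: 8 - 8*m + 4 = 12 - 8*m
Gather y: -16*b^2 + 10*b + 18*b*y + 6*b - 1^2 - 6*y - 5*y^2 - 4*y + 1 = -16*b^2 + 16*b - 5*y^2 + y*(18*b - 10)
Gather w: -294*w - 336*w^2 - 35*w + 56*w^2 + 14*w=-280*w^2 - 315*w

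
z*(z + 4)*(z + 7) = z^3 + 11*z^2 + 28*z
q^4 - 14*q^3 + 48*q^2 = q^2*(q - 8)*(q - 6)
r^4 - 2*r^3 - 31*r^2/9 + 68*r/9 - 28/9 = (r - 7/3)*(r - 1)*(r - 2/3)*(r + 2)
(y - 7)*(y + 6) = y^2 - y - 42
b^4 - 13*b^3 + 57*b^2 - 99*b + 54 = (b - 6)*(b - 3)^2*(b - 1)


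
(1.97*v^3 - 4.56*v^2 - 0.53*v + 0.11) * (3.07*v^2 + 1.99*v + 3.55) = 6.0479*v^5 - 10.0789*v^4 - 3.708*v^3 - 16.905*v^2 - 1.6626*v + 0.3905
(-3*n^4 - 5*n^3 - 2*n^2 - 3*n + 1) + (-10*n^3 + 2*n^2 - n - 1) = -3*n^4 - 15*n^3 - 4*n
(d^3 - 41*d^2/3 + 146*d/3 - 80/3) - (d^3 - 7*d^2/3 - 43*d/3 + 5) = -34*d^2/3 + 63*d - 95/3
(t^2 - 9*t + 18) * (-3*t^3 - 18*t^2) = -3*t^5 + 9*t^4 + 108*t^3 - 324*t^2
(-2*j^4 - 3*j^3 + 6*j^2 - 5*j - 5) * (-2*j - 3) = 4*j^5 + 12*j^4 - 3*j^3 - 8*j^2 + 25*j + 15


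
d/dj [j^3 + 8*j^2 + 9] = j*(3*j + 16)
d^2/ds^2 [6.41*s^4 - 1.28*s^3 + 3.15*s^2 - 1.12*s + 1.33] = 76.92*s^2 - 7.68*s + 6.3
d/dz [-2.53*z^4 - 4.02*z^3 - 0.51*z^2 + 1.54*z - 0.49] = -10.12*z^3 - 12.06*z^2 - 1.02*z + 1.54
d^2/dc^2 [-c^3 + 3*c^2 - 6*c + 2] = 6 - 6*c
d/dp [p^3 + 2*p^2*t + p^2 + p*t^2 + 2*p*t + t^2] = 3*p^2 + 4*p*t + 2*p + t^2 + 2*t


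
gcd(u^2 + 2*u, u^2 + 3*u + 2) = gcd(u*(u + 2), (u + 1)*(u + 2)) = u + 2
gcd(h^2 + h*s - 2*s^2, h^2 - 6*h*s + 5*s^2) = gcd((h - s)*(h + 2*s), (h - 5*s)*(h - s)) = -h + s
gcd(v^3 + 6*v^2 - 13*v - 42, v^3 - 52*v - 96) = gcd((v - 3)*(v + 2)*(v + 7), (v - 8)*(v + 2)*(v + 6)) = v + 2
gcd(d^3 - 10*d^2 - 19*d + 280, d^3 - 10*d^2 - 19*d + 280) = d^3 - 10*d^2 - 19*d + 280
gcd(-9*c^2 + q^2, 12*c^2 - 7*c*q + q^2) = -3*c + q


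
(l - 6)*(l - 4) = l^2 - 10*l + 24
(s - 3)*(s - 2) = s^2 - 5*s + 6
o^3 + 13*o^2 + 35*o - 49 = (o - 1)*(o + 7)^2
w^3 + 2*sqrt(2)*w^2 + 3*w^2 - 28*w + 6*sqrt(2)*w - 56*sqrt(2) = (w - 4)*(w + 7)*(w + 2*sqrt(2))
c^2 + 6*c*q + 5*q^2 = (c + q)*(c + 5*q)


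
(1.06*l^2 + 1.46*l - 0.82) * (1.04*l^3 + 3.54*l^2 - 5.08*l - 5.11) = 1.1024*l^5 + 5.2708*l^4 - 1.0692*l^3 - 15.7362*l^2 - 3.295*l + 4.1902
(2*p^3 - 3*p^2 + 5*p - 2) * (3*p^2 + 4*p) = 6*p^5 - p^4 + 3*p^3 + 14*p^2 - 8*p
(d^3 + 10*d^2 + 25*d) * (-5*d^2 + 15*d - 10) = -5*d^5 - 35*d^4 + 15*d^3 + 275*d^2 - 250*d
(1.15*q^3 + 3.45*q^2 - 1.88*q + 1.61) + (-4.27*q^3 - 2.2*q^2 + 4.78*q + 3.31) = -3.12*q^3 + 1.25*q^2 + 2.9*q + 4.92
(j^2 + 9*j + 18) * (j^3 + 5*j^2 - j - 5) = j^5 + 14*j^4 + 62*j^3 + 76*j^2 - 63*j - 90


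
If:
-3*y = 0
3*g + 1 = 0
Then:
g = -1/3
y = 0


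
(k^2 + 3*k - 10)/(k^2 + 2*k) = (k^2 + 3*k - 10)/(k*(k + 2))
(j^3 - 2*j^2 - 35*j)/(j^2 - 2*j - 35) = j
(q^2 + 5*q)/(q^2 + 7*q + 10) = q/(q + 2)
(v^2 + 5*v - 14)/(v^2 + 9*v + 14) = (v - 2)/(v + 2)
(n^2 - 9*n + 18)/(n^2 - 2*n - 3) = (n - 6)/(n + 1)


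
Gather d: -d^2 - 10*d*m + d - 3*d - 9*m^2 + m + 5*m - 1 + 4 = -d^2 + d*(-10*m - 2) - 9*m^2 + 6*m + 3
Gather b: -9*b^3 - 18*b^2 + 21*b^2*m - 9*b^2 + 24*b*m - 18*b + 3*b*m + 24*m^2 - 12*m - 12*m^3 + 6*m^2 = -9*b^3 + b^2*(21*m - 27) + b*(27*m - 18) - 12*m^3 + 30*m^2 - 12*m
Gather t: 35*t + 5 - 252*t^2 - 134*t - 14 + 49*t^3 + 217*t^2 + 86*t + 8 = 49*t^3 - 35*t^2 - 13*t - 1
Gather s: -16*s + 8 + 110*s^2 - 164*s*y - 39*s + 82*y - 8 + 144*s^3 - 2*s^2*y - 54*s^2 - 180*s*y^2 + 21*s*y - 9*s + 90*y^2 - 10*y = 144*s^3 + s^2*(56 - 2*y) + s*(-180*y^2 - 143*y - 64) + 90*y^2 + 72*y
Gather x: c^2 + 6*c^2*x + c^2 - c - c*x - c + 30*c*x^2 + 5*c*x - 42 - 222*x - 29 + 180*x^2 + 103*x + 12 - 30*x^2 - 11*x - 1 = 2*c^2 - 2*c + x^2*(30*c + 150) + x*(6*c^2 + 4*c - 130) - 60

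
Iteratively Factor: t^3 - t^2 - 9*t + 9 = (t - 3)*(t^2 + 2*t - 3) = (t - 3)*(t - 1)*(t + 3)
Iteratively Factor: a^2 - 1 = (a - 1)*(a + 1)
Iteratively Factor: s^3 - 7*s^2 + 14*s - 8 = (s - 1)*(s^2 - 6*s + 8) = (s - 4)*(s - 1)*(s - 2)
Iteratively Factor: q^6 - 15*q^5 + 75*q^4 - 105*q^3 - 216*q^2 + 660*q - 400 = (q - 5)*(q^5 - 10*q^4 + 25*q^3 + 20*q^2 - 116*q + 80) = (q - 5)^2*(q^4 - 5*q^3 + 20*q - 16) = (q - 5)^2*(q - 2)*(q^3 - 3*q^2 - 6*q + 8) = (q - 5)^2*(q - 4)*(q - 2)*(q^2 + q - 2) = (q - 5)^2*(q - 4)*(q - 2)*(q - 1)*(q + 2)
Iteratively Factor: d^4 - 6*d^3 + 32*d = (d + 2)*(d^3 - 8*d^2 + 16*d) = (d - 4)*(d + 2)*(d^2 - 4*d) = (d - 4)^2*(d + 2)*(d)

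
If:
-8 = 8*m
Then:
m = -1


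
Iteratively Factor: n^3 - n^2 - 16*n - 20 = (n + 2)*(n^2 - 3*n - 10) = (n - 5)*(n + 2)*(n + 2)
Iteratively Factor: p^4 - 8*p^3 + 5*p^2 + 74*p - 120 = (p - 4)*(p^3 - 4*p^2 - 11*p + 30) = (p - 4)*(p - 2)*(p^2 - 2*p - 15) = (p - 4)*(p - 2)*(p + 3)*(p - 5)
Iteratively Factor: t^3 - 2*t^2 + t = (t - 1)*(t^2 - t) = t*(t - 1)*(t - 1)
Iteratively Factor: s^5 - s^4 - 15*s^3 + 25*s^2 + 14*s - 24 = (s - 2)*(s^4 + s^3 - 13*s^2 - s + 12) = (s - 2)*(s - 1)*(s^3 + 2*s^2 - 11*s - 12) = (s - 2)*(s - 1)*(s + 4)*(s^2 - 2*s - 3) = (s - 3)*(s - 2)*(s - 1)*(s + 4)*(s + 1)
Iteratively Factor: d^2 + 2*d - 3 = (d + 3)*(d - 1)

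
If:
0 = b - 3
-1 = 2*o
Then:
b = 3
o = -1/2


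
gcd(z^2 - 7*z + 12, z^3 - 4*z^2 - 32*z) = 1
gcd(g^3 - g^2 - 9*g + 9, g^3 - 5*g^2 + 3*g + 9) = g - 3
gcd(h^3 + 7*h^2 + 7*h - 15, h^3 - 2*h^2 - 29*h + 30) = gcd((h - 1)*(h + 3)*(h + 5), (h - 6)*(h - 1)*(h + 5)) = h^2 + 4*h - 5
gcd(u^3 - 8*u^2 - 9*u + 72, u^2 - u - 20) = 1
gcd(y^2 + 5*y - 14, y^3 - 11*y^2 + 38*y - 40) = y - 2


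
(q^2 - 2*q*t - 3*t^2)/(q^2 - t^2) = (q - 3*t)/(q - t)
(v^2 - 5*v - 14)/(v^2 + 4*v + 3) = (v^2 - 5*v - 14)/(v^2 + 4*v + 3)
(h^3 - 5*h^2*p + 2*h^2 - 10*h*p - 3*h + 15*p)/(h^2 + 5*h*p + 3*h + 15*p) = (h^2 - 5*h*p - h + 5*p)/(h + 5*p)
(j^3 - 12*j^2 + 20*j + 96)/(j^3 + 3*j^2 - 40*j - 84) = (j - 8)/(j + 7)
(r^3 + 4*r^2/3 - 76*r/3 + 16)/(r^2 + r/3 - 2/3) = (r^2 + 2*r - 24)/(r + 1)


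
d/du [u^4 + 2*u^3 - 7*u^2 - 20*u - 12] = 4*u^3 + 6*u^2 - 14*u - 20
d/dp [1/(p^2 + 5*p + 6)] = (-2*p - 5)/(p^2 + 5*p + 6)^2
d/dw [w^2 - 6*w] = 2*w - 6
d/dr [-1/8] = 0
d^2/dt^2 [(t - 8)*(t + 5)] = 2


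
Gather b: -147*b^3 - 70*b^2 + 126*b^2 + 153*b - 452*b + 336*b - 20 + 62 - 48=-147*b^3 + 56*b^2 + 37*b - 6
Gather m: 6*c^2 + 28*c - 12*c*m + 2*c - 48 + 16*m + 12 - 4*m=6*c^2 + 30*c + m*(12 - 12*c) - 36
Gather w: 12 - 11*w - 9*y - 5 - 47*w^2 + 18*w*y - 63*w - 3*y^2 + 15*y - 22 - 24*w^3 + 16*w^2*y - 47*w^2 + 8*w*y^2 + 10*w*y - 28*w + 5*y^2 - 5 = -24*w^3 + w^2*(16*y - 94) + w*(8*y^2 + 28*y - 102) + 2*y^2 + 6*y - 20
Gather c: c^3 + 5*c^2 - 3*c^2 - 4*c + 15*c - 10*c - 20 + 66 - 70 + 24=c^3 + 2*c^2 + c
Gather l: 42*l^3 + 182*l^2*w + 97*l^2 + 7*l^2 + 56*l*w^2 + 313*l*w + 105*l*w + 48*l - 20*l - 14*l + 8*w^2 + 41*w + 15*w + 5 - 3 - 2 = 42*l^3 + l^2*(182*w + 104) + l*(56*w^2 + 418*w + 14) + 8*w^2 + 56*w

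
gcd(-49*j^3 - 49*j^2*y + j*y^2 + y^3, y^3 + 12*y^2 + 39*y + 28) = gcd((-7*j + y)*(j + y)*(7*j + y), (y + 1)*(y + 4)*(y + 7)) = 1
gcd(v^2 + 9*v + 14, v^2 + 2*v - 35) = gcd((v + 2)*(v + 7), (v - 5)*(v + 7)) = v + 7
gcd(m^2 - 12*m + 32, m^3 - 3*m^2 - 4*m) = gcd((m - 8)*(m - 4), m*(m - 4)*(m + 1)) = m - 4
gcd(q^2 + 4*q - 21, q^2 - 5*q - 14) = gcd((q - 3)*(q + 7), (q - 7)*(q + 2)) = 1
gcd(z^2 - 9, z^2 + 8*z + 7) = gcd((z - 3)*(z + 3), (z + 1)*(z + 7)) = 1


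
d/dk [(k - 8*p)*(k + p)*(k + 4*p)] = 3*k^2 - 6*k*p - 36*p^2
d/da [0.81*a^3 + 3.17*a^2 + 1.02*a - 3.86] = 2.43*a^2 + 6.34*a + 1.02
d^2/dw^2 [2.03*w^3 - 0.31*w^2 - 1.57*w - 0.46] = 12.18*w - 0.62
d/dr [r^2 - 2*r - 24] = 2*r - 2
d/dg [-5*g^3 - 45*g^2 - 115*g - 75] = -15*g^2 - 90*g - 115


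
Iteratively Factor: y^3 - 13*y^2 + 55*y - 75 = (y - 3)*(y^2 - 10*y + 25) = (y - 5)*(y - 3)*(y - 5)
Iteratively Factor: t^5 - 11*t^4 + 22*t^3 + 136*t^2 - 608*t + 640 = (t - 4)*(t^4 - 7*t^3 - 6*t^2 + 112*t - 160) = (t - 4)*(t + 4)*(t^3 - 11*t^2 + 38*t - 40) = (t - 4)^2*(t + 4)*(t^2 - 7*t + 10) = (t - 4)^2*(t - 2)*(t + 4)*(t - 5)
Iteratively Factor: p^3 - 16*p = (p - 4)*(p^2 + 4*p) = p*(p - 4)*(p + 4)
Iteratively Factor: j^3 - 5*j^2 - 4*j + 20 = (j + 2)*(j^2 - 7*j + 10) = (j - 5)*(j + 2)*(j - 2)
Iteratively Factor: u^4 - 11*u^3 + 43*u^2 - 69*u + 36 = (u - 3)*(u^3 - 8*u^2 + 19*u - 12) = (u - 4)*(u - 3)*(u^2 - 4*u + 3) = (u - 4)*(u - 3)^2*(u - 1)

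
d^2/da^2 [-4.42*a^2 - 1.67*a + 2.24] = -8.84000000000000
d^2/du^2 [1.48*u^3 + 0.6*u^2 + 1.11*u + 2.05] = 8.88*u + 1.2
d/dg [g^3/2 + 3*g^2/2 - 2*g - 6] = 3*g^2/2 + 3*g - 2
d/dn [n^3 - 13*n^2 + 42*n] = 3*n^2 - 26*n + 42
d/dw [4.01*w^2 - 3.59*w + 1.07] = 8.02*w - 3.59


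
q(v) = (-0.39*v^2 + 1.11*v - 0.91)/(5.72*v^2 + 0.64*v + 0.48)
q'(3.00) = -0.01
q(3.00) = -0.02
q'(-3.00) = -0.04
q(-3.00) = -0.15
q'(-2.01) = -0.09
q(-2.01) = -0.21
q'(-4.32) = -0.02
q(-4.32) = -0.12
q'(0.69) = 0.37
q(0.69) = -0.09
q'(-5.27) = -0.01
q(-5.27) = -0.11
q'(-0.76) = -0.95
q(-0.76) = -0.60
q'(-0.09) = 0.72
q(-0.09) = -2.16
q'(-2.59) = -0.05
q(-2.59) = -0.17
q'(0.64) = 0.46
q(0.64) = -0.11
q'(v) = (1.11 - 0.78*v)/(5.72*v^2 + 0.64*v + 0.48) + (-11.44*v - 0.64)*(-0.39*v^2 + 1.11*v - 0.91)/(5.72*v^2 + 0.64*v + 0.48)^2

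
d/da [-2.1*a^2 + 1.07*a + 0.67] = 1.07 - 4.2*a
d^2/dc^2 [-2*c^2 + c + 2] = -4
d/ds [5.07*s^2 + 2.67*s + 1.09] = 10.14*s + 2.67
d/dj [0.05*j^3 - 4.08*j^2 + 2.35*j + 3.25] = 0.15*j^2 - 8.16*j + 2.35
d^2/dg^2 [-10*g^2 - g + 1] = -20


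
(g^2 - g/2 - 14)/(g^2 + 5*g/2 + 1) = (2*g^2 - g - 28)/(2*g^2 + 5*g + 2)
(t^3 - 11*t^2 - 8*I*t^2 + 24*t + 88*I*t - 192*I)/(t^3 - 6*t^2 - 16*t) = (t^2 - t*(3 + 8*I) + 24*I)/(t*(t + 2))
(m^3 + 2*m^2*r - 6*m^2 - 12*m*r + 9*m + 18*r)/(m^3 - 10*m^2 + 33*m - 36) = (m + 2*r)/(m - 4)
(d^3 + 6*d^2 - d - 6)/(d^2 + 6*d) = d - 1/d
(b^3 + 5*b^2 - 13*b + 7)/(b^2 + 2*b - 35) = (b^2 - 2*b + 1)/(b - 5)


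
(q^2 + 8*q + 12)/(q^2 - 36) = (q + 2)/(q - 6)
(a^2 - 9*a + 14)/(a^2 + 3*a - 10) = (a - 7)/(a + 5)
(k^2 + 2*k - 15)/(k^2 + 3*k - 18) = (k + 5)/(k + 6)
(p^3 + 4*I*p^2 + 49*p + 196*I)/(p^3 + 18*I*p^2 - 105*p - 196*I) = (p - 7*I)/(p + 7*I)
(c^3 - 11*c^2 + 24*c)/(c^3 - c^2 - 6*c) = (c - 8)/(c + 2)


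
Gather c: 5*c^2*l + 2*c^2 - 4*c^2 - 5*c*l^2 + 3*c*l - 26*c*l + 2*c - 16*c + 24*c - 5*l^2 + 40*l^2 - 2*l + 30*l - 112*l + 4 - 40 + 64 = c^2*(5*l - 2) + c*(-5*l^2 - 23*l + 10) + 35*l^2 - 84*l + 28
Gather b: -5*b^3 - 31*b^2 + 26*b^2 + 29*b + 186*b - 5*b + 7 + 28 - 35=-5*b^3 - 5*b^2 + 210*b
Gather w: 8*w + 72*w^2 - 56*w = 72*w^2 - 48*w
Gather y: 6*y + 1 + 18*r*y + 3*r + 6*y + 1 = 3*r + y*(18*r + 12) + 2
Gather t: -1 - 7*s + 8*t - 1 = -7*s + 8*t - 2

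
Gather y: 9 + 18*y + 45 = 18*y + 54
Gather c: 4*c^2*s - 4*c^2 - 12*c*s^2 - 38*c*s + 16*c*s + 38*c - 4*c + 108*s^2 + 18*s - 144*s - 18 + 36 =c^2*(4*s - 4) + c*(-12*s^2 - 22*s + 34) + 108*s^2 - 126*s + 18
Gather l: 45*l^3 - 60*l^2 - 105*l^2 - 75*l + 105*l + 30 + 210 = 45*l^3 - 165*l^2 + 30*l + 240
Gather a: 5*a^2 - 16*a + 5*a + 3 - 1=5*a^2 - 11*a + 2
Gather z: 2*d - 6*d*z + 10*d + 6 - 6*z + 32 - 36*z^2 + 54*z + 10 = 12*d - 36*z^2 + z*(48 - 6*d) + 48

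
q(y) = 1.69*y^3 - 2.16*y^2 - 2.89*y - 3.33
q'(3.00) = 29.78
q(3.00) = 14.19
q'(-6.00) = 205.55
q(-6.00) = -428.79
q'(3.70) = 50.53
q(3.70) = 42.01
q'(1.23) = -0.53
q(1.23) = -7.01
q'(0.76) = -3.24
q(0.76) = -6.03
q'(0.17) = -3.48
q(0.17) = -3.88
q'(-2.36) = 35.54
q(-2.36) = -30.75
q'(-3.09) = 58.87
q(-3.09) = -64.88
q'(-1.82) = 21.77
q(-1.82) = -15.41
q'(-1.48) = 14.61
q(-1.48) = -9.26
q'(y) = 5.07*y^2 - 4.32*y - 2.89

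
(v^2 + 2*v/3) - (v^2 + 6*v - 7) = 7 - 16*v/3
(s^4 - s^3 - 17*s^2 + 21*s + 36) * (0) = 0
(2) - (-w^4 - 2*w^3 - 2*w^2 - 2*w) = w^4 + 2*w^3 + 2*w^2 + 2*w + 2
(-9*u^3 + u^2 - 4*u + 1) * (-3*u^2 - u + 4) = 27*u^5 + 6*u^4 - 25*u^3 + 5*u^2 - 17*u + 4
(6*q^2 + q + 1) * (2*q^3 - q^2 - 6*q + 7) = 12*q^5 - 4*q^4 - 35*q^3 + 35*q^2 + q + 7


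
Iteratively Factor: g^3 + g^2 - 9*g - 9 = (g + 3)*(g^2 - 2*g - 3) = (g + 1)*(g + 3)*(g - 3)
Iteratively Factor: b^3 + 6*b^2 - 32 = (b + 4)*(b^2 + 2*b - 8) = (b + 4)^2*(b - 2)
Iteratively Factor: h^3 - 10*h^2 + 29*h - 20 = (h - 5)*(h^2 - 5*h + 4) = (h - 5)*(h - 4)*(h - 1)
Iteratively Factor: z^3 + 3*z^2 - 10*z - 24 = (z - 3)*(z^2 + 6*z + 8) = (z - 3)*(z + 4)*(z + 2)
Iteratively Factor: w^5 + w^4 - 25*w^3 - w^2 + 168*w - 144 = (w + 4)*(w^4 - 3*w^3 - 13*w^2 + 51*w - 36) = (w - 3)*(w + 4)*(w^3 - 13*w + 12) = (w - 3)^2*(w + 4)*(w^2 + 3*w - 4) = (w - 3)^2*(w + 4)^2*(w - 1)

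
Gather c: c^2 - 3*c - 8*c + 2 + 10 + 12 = c^2 - 11*c + 24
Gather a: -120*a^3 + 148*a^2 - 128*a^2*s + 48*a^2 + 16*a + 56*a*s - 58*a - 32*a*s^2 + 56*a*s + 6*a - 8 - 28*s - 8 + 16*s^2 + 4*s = -120*a^3 + a^2*(196 - 128*s) + a*(-32*s^2 + 112*s - 36) + 16*s^2 - 24*s - 16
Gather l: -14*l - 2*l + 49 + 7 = 56 - 16*l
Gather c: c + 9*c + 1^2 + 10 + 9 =10*c + 20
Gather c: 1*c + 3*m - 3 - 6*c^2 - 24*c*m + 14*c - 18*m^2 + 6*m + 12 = -6*c^2 + c*(15 - 24*m) - 18*m^2 + 9*m + 9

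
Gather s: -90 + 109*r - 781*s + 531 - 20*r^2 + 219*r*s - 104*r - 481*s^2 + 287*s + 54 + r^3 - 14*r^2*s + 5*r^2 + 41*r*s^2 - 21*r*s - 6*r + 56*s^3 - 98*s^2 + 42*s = r^3 - 15*r^2 - r + 56*s^3 + s^2*(41*r - 579) + s*(-14*r^2 + 198*r - 452) + 495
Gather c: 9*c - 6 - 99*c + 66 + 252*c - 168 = 162*c - 108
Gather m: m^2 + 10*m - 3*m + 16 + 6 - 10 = m^2 + 7*m + 12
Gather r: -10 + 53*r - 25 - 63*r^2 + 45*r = -63*r^2 + 98*r - 35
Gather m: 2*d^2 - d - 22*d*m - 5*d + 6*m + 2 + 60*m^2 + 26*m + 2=2*d^2 - 6*d + 60*m^2 + m*(32 - 22*d) + 4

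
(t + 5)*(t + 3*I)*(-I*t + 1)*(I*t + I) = t^4 + 6*t^3 + 4*I*t^3 + 2*t^2 + 24*I*t^2 - 18*t + 20*I*t - 15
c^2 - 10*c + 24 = (c - 6)*(c - 4)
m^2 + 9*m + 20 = (m + 4)*(m + 5)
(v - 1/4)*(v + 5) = v^2 + 19*v/4 - 5/4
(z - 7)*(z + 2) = z^2 - 5*z - 14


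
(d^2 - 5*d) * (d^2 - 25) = d^4 - 5*d^3 - 25*d^2 + 125*d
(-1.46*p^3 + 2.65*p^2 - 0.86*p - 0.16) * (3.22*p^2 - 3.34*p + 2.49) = -4.7012*p^5 + 13.4094*p^4 - 15.2556*p^3 + 8.9557*p^2 - 1.607*p - 0.3984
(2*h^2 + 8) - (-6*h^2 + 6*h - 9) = 8*h^2 - 6*h + 17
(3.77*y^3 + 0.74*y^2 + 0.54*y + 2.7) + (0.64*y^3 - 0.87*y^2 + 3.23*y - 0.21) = 4.41*y^3 - 0.13*y^2 + 3.77*y + 2.49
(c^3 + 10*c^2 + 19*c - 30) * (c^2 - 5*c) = c^5 + 5*c^4 - 31*c^3 - 125*c^2 + 150*c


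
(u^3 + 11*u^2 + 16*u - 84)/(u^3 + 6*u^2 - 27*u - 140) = (u^2 + 4*u - 12)/(u^2 - u - 20)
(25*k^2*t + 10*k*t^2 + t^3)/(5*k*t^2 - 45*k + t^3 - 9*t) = t*(5*k + t)/(t^2 - 9)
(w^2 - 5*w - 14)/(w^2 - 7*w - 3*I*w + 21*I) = (w + 2)/(w - 3*I)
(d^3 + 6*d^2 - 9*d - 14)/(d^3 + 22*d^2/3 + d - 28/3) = 3*(d^2 - d - 2)/(3*d^2 + d - 4)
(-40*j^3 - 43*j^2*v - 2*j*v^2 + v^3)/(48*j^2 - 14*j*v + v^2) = (5*j^2 + 6*j*v + v^2)/(-6*j + v)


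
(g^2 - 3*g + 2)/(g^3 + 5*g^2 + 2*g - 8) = (g - 2)/(g^2 + 6*g + 8)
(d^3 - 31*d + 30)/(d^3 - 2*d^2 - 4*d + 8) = (d^3 - 31*d + 30)/(d^3 - 2*d^2 - 4*d + 8)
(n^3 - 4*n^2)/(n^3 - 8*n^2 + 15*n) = n*(n - 4)/(n^2 - 8*n + 15)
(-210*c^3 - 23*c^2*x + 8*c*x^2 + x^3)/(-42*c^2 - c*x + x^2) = (-35*c^2 + 2*c*x + x^2)/(-7*c + x)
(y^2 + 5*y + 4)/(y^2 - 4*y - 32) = (y + 1)/(y - 8)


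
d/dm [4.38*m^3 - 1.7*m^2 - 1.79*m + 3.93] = 13.14*m^2 - 3.4*m - 1.79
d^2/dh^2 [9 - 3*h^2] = -6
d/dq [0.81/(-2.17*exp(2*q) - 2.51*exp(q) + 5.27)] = (3.5154*exp(q) + 2.0331)*exp(q)/(2.17*exp(2*q) + 2.51*exp(q) - 5.27)^2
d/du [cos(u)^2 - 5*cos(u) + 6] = (5 - 2*cos(u))*sin(u)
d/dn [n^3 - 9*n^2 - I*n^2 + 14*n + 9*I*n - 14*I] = 3*n^2 - 18*n - 2*I*n + 14 + 9*I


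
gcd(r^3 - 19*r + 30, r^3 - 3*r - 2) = r - 2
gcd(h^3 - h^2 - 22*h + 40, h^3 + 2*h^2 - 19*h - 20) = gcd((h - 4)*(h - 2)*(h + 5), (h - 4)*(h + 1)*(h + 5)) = h^2 + h - 20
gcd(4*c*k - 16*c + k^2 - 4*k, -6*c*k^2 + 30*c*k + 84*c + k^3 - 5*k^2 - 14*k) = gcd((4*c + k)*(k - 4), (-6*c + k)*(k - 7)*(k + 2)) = 1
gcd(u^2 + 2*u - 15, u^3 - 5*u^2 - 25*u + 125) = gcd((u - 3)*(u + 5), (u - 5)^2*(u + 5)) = u + 5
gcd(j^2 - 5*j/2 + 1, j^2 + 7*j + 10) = 1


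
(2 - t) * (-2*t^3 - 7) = 2*t^4 - 4*t^3 + 7*t - 14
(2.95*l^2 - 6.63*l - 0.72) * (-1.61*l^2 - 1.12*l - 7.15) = -4.7495*l^4 + 7.3703*l^3 - 12.5077*l^2 + 48.2109*l + 5.148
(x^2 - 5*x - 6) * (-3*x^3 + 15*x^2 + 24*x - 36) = -3*x^5 + 30*x^4 - 33*x^3 - 246*x^2 + 36*x + 216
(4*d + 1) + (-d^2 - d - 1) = -d^2 + 3*d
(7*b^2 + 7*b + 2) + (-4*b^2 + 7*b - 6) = 3*b^2 + 14*b - 4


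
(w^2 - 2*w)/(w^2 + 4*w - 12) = w/(w + 6)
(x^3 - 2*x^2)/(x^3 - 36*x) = x*(x - 2)/(x^2 - 36)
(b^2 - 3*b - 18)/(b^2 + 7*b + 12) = (b - 6)/(b + 4)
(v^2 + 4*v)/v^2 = (v + 4)/v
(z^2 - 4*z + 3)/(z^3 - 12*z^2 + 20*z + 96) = (z^2 - 4*z + 3)/(z^3 - 12*z^2 + 20*z + 96)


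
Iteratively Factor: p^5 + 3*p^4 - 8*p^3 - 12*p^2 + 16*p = (p - 1)*(p^4 + 4*p^3 - 4*p^2 - 16*p) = p*(p - 1)*(p^3 + 4*p^2 - 4*p - 16) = p*(p - 1)*(p + 4)*(p^2 - 4) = p*(p - 1)*(p + 2)*(p + 4)*(p - 2)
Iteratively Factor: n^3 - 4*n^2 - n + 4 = (n - 1)*(n^2 - 3*n - 4) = (n - 4)*(n - 1)*(n + 1)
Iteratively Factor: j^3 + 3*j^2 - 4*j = (j + 4)*(j^2 - j) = (j - 1)*(j + 4)*(j)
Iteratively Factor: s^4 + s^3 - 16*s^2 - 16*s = (s + 1)*(s^3 - 16*s) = (s + 1)*(s + 4)*(s^2 - 4*s) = s*(s + 1)*(s + 4)*(s - 4)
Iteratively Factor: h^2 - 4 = (h - 2)*(h + 2)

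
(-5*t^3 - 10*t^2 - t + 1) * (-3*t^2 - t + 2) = 15*t^5 + 35*t^4 + 3*t^3 - 22*t^2 - 3*t + 2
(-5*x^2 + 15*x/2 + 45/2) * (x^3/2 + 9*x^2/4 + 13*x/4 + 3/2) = -5*x^5/2 - 15*x^4/2 + 95*x^3/8 + 135*x^2/2 + 675*x/8 + 135/4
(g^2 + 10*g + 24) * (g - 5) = g^3 + 5*g^2 - 26*g - 120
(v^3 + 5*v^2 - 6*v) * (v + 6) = v^4 + 11*v^3 + 24*v^2 - 36*v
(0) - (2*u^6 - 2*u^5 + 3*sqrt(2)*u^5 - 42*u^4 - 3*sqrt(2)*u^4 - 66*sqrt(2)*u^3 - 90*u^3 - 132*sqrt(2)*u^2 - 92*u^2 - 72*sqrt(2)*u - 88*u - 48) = -2*u^6 - 3*sqrt(2)*u^5 + 2*u^5 + 3*sqrt(2)*u^4 + 42*u^4 + 90*u^3 + 66*sqrt(2)*u^3 + 92*u^2 + 132*sqrt(2)*u^2 + 88*u + 72*sqrt(2)*u + 48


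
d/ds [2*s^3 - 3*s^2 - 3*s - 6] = 6*s^2 - 6*s - 3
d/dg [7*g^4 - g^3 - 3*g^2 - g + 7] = 28*g^3 - 3*g^2 - 6*g - 1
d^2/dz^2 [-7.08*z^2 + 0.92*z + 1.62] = -14.1600000000000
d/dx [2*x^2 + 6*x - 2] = 4*x + 6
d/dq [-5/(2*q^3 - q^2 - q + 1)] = 5*(6*q^2 - 2*q - 1)/(2*q^3 - q^2 - q + 1)^2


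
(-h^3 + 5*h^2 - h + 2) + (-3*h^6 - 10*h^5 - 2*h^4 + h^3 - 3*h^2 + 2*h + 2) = -3*h^6 - 10*h^5 - 2*h^4 + 2*h^2 + h + 4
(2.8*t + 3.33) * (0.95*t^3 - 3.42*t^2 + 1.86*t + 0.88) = 2.66*t^4 - 6.4125*t^3 - 6.1806*t^2 + 8.6578*t + 2.9304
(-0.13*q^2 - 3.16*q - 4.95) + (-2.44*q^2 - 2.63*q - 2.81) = -2.57*q^2 - 5.79*q - 7.76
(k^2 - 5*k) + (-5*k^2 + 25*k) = -4*k^2 + 20*k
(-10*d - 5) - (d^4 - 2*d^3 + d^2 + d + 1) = -d^4 + 2*d^3 - d^2 - 11*d - 6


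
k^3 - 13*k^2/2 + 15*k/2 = k*(k - 5)*(k - 3/2)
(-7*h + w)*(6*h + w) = -42*h^2 - h*w + w^2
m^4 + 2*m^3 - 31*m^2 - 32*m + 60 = (m - 5)*(m - 1)*(m + 2)*(m + 6)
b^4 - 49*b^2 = b^2*(b - 7)*(b + 7)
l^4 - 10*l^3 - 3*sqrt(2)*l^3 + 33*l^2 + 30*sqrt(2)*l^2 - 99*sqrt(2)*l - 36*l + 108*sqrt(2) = (l - 4)*(l - 3)^2*(l - 3*sqrt(2))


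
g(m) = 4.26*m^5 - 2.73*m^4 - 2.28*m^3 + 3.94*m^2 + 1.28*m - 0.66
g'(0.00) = 1.28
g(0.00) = -0.66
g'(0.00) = 1.28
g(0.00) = -0.66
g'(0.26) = 2.77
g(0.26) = -0.11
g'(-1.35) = 75.79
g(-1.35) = -17.77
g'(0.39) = 3.16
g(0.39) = 0.28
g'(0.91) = 9.16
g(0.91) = 2.84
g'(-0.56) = -1.27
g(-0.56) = -0.24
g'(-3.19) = 2466.70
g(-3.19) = -1580.56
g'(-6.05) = 30657.95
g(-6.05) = -37545.99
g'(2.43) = 566.03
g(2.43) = 258.76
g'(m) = 21.3*m^4 - 10.92*m^3 - 6.84*m^2 + 7.88*m + 1.28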